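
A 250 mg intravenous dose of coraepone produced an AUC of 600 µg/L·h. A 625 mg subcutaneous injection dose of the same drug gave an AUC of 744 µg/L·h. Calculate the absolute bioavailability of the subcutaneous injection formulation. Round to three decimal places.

F = (AUC_ev / D_ev) / (AUC_iv / D_iv)
  = (744/625) / (600/250)
  = 1.1904 / 2.4 = 0.4960

F = 0.496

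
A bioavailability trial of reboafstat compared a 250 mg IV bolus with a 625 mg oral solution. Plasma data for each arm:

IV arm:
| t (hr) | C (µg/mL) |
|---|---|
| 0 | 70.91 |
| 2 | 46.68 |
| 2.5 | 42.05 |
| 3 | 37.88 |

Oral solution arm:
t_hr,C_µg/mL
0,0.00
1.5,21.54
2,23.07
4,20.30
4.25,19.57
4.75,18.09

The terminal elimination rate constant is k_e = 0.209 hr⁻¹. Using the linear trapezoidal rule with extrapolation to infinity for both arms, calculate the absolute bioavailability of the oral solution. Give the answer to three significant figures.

F = 0.201

Trapezoidal AUC_0→3 (IV):
  [0→2]: (70.91+46.68)/2 × 2 = 117.59
  [2→2.5]: (46.68+42.05)/2 × 0.5 = 22.1825
  [2.5→3]: (42.05+37.88)/2 × 0.5 = 19.9825
  Sum = 159.755 µg/mL·hr
IV tail: 37.88/0.209 = 181.244; AUC_iv,0→∞ = 159.755 + 181.244 = 340.999 µg/mL·hr
Trapezoidal AUC_0→4.75 (oral solution):
  [0→1.5]: (0.00+21.54)/2 × 1.5 = 16.155
  [1.5→2]: (21.54+23.07)/2 × 0.5 = 11.1525
  [2→4]: (23.07+20.30)/2 × 2 = 43.37
  [4→4.25]: (20.30+19.57)/2 × 0.25 = 4.98375
  [4.25→4.75]: (19.57+18.09)/2 × 0.5 = 9.415
  Sum = 85.07625 µg/mL·hr
oral solution tail: 18.09/0.209 = 86.555; AUC_ev,0→∞ = 85.07625 + 86.555 = 171.63125 µg/mL·hr
F = (AUC_ev/D_ev)/(AUC_iv/D_iv) = (171.63125/625)/(340.999/250) = 0.27461/1.363996 = 0.2013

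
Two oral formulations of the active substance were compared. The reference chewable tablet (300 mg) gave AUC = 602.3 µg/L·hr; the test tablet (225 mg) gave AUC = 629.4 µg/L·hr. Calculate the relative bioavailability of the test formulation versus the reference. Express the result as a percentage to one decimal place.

F_rel = 139.3%

F_rel = (AUC_test/D_test) / (AUC_ref/D_ref)
      = (629.4/225) / (602.3/300)
      = 2.79733 / 2.00767 = 1.3933 = 139.33%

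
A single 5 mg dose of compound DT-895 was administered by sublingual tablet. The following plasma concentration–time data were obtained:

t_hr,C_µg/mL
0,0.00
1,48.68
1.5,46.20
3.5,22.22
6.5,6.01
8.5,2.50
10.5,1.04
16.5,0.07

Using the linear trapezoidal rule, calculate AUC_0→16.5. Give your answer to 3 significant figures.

Trapezoidal AUC_0→16.5:
  [0→1]: (0.00+48.68)/2 × 1 = 24.34
  [1→1.5]: (48.68+46.20)/2 × 0.5 = 23.72
  [1.5→3.5]: (46.20+22.22)/2 × 2 = 68.42
  [3.5→6.5]: (22.22+6.01)/2 × 3 = 42.345
  [6.5→8.5]: (6.01+2.50)/2 × 2 = 8.51
  [8.5→10.5]: (2.50+1.04)/2 × 2 = 3.54
  [10.5→16.5]: (1.04+0.07)/2 × 6 = 3.33
  Sum = 174.205 µg/mL·hr

AUC = 174 µg/mL·hr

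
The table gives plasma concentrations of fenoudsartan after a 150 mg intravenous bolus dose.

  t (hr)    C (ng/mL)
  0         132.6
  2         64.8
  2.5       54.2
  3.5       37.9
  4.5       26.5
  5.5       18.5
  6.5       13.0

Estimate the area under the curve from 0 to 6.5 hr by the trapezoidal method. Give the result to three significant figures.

Trapezoidal AUC_0→6.5:
  [0→2]: (132.6+64.8)/2 × 2 = 197.4
  [2→2.5]: (64.8+54.2)/2 × 0.5 = 29.75
  [2.5→3.5]: (54.2+37.9)/2 × 1 = 46.05
  [3.5→4.5]: (37.9+26.5)/2 × 1 = 32.2
  [4.5→5.5]: (26.5+18.5)/2 × 1 = 22.5
  [5.5→6.5]: (18.5+13.0)/2 × 1 = 15.75
  Sum = 343.65 ng/mL·hr

AUC = 344 ng/mL·hr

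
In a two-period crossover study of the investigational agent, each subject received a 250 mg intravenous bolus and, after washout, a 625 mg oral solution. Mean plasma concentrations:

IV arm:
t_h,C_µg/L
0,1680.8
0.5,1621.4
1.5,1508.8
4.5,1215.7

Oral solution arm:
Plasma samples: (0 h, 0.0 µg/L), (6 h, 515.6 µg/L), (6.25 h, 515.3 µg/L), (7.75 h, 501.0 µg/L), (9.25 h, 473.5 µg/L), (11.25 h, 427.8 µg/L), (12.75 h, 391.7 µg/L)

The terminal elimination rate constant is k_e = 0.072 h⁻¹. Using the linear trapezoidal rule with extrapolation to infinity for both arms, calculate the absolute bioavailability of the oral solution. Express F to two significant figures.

Trapezoidal AUC_0→4.5 (IV):
  [0→0.5]: (1680.8+1621.4)/2 × 0.5 = 825.55
  [0.5→1.5]: (1621.4+1508.8)/2 × 1 = 1565.1
  [1.5→4.5]: (1508.8+1215.7)/2 × 3 = 4086.75
  Sum = 6477.4 µg/L·h
IV tail: 1215.7/0.072 = 16884.722; AUC_iv,0→∞ = 6477.4 + 16884.722 = 23362.122 µg/L·h
Trapezoidal AUC_0→12.75 (oral solution):
  [0→6]: (0.0+515.6)/2 × 6 = 1546.8
  [6→6.25]: (515.6+515.3)/2 × 0.25 = 128.8625
  [6.25→7.75]: (515.3+501.0)/2 × 1.5 = 762.225
  [7.75→9.25]: (501.0+473.5)/2 × 1.5 = 730.875
  [9.25→11.25]: (473.5+427.8)/2 × 2 = 901.3
  [11.25→12.75]: (427.8+391.7)/2 × 1.5 = 614.625
  Sum = 4684.6875 µg/L·h
oral solution tail: 391.7/0.072 = 5440.278; AUC_ev,0→∞ = 4684.6875 + 5440.278 = 10124.9655 µg/L·h
F = (AUC_ev/D_ev)/(AUC_iv/D_iv) = (10124.9655/625)/(23362.122/250) = 16.1999/93.448488 = 0.1734

F = 0.17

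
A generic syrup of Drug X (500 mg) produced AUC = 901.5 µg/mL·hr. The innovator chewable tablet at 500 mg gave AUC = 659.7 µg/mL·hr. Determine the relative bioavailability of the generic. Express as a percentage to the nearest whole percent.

F_rel = 137%

F_rel = (AUC_test/D_test) / (AUC_ref/D_ref)
      = (901.5/500) / (659.7/500)
      = 1.803 / 1.3194 = 1.3665 = 136.65%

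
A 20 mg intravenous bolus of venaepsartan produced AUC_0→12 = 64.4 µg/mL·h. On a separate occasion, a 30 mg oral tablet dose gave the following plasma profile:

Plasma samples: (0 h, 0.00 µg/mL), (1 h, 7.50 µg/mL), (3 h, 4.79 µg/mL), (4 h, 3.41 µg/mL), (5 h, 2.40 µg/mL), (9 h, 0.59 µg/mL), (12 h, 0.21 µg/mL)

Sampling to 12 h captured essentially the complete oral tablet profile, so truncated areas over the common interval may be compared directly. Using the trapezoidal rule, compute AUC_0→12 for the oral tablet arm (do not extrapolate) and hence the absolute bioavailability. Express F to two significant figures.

Trapezoidal AUC_0→12 (oral tablet):
  [0→1]: (0.00+7.50)/2 × 1 = 3.75
  [1→3]: (7.50+4.79)/2 × 2 = 12.29
  [3→4]: (4.79+3.41)/2 × 1 = 4.1
  [4→5]: (3.41+2.40)/2 × 1 = 2.905
  [5→9]: (2.40+0.59)/2 × 4 = 5.98
  [9→12]: (0.59+0.21)/2 × 3 = 1.2
  Sum = 30.225 µg/mL·h
F = (AUC_ev/D_ev)/(AUC_iv/D_iv) = (30.225/30)/(64.4/20) = 1.0075/3.22 = 0.3129

F = 0.31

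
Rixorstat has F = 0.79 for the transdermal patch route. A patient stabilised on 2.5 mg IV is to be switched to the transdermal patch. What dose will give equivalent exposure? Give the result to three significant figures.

For equal systemic exposure: F × D_ev = D_iv
D_ev = D_iv / F = 2.5 / 0.79 = 3.16456 mg

D_transdermal = 3.16 mg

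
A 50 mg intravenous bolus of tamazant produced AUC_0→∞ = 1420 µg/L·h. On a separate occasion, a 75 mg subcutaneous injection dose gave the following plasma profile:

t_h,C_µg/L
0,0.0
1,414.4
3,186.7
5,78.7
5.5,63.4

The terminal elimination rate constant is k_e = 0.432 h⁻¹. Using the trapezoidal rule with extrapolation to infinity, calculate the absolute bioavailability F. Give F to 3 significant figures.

F = 0.590

Trapezoidal AUC_0→5.5 (subcutaneous injection):
  [0→1]: (0.0+414.4)/2 × 1 = 207.2
  [1→3]: (414.4+186.7)/2 × 2 = 601.1
  [3→5]: (186.7+78.7)/2 × 2 = 265.4
  [5→5.5]: (78.7+63.4)/2 × 0.5 = 35.525
  Sum = 1109.225 µg/L·h
Tail: C_last/k_e = 63.4/0.432 = 146.759
AUC_0→∞ (subcutaneous injection) = 1109.225 + 146.759 = 1255.984 µg/L·h
F = (AUC_ev/D_ev)/(AUC_iv/D_iv) = (1255.984/75)/(1420/50) = 16.7465/28.4 = 0.5897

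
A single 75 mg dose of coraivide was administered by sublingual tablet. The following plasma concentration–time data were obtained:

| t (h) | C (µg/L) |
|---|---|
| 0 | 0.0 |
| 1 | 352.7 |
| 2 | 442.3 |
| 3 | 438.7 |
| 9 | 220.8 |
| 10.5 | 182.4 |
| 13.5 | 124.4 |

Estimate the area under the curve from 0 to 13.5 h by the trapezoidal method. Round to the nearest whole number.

Trapezoidal AUC_0→13.5:
  [0→1]: (0.0+352.7)/2 × 1 = 176.35
  [1→2]: (352.7+442.3)/2 × 1 = 397.5
  [2→3]: (442.3+438.7)/2 × 1 = 440.5
  [3→9]: (438.7+220.8)/2 × 6 = 1978.5
  [9→10.5]: (220.8+182.4)/2 × 1.5 = 302.4
  [10.5→13.5]: (182.4+124.4)/2 × 3 = 460.2
  Sum = 3755.45 µg/L·h

AUC = 3755 µg/L·h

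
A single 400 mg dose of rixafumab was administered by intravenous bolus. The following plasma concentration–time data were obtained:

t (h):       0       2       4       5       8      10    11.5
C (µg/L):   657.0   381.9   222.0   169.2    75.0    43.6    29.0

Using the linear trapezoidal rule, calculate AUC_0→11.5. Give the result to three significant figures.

AUC = 2380 µg/L·h

Trapezoidal AUC_0→11.5:
  [0→2]: (657.0+381.9)/2 × 2 = 1038.9
  [2→4]: (381.9+222.0)/2 × 2 = 603.9
  [4→5]: (222.0+169.2)/2 × 1 = 195.6
  [5→8]: (169.2+75.0)/2 × 3 = 366.3
  [8→10]: (75.0+43.6)/2 × 2 = 118.6
  [10→11.5]: (43.6+29.0)/2 × 1.5 = 54.45
  Sum = 2377.75 µg/L·h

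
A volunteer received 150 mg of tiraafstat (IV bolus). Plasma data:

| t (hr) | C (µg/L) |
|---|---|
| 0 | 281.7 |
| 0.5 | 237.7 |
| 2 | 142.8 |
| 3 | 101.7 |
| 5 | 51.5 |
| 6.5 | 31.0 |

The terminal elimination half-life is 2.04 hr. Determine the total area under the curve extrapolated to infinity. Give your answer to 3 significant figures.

AUC = 844 µg/L·hr

Trapezoidal AUC_0→6.5:
  [0→0.5]: (281.7+237.7)/2 × 0.5 = 129.85
  [0.5→2]: (237.7+142.8)/2 × 1.5 = 285.375
  [2→3]: (142.8+101.7)/2 × 1 = 122.25
  [3→5]: (101.7+51.5)/2 × 2 = 153.2
  [5→6.5]: (51.5+31.0)/2 × 1.5 = 61.875
  Sum = 752.55 µg/L·hr
k_e = ln2 / t½ = 0.693147 / 2.04 = 0.3398 hr^-1
Extrapolated tail: C_last / k_e = 31.0 / 0.3398 = 91.230
AUC_0→∞ = 752.55 + 91.230 = 843.78 µg/L·hr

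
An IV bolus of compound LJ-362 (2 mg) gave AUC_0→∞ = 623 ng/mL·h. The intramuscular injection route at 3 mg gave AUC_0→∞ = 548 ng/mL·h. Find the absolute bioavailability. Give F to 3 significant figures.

F = 0.586

F = (AUC_ev / D_ev) / (AUC_iv / D_iv)
  = (548/3) / (623/2)
  = 182.667 / 311.5 = 0.5864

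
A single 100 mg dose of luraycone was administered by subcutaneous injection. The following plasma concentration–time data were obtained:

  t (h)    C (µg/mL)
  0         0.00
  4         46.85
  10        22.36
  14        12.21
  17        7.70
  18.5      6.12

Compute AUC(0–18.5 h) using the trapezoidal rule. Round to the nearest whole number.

Trapezoidal AUC_0→18.5:
  [0→4]: (0.00+46.85)/2 × 4 = 93.7
  [4→10]: (46.85+22.36)/2 × 6 = 207.63
  [10→14]: (22.36+12.21)/2 × 4 = 69.14
  [14→17]: (12.21+7.70)/2 × 3 = 29.865
  [17→18.5]: (7.70+6.12)/2 × 1.5 = 10.365
  Sum = 410.7 µg/mL·h

AUC = 411 µg/mL·h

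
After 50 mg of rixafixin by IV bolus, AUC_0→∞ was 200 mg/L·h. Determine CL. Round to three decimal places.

CL = Dose_iv / AUC_0→∞
   = 50 / 200 = 0.25 L/h

CL = 0.250 L/h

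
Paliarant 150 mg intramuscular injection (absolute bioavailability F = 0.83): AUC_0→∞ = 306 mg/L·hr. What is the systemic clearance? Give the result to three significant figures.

CL = F × Dose / AUC_0→∞
   = 0.83 × 150 / 306 = 0.406863 L/hr

CL = 0.407 L/hr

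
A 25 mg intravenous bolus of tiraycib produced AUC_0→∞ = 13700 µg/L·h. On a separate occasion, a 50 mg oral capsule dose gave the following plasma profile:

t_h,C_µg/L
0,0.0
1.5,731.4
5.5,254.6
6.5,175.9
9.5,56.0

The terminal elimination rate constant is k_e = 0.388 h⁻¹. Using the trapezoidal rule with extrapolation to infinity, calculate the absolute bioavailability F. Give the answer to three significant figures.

F = 0.118

Trapezoidal AUC_0→9.5 (oral capsule):
  [0→1.5]: (0.0+731.4)/2 × 1.5 = 548.55
  [1.5→5.5]: (731.4+254.6)/2 × 4 = 1972.0
  [5.5→6.5]: (254.6+175.9)/2 × 1 = 215.25
  [6.5→9.5]: (175.9+56.0)/2 × 3 = 347.85
  Sum = 3083.65 µg/L·h
Tail: C_last/k_e = 56.0/0.388 = 144.330
AUC_0→∞ (oral capsule) = 3083.65 + 144.330 = 3227.98 µg/L·h
F = (AUC_ev/D_ev)/(AUC_iv/D_iv) = (3227.98/50)/(13700/25) = 64.5596/548 = 0.1178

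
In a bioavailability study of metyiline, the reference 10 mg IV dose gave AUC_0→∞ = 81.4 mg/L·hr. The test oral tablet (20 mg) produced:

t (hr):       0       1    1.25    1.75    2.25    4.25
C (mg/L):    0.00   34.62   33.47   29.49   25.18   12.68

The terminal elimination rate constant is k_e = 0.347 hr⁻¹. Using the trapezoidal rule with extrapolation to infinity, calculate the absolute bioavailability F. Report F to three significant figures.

F = 0.796

Trapezoidal AUC_0→4.25 (oral tablet):
  [0→1]: (0.00+34.62)/2 × 1 = 17.31
  [1→1.25]: (34.62+33.47)/2 × 0.25 = 8.51125
  [1.25→1.75]: (33.47+29.49)/2 × 0.5 = 15.74
  [1.75→2.25]: (29.49+25.18)/2 × 0.5 = 13.6675
  [2.25→4.25]: (25.18+12.68)/2 × 2 = 37.86
  Sum = 93.08875 mg/L·hr
Tail: C_last/k_e = 12.68/0.347 = 36.542
AUC_0→∞ (oral tablet) = 93.08875 + 36.542 = 129.63075 mg/L·hr
F = (AUC_ev/D_ev)/(AUC_iv/D_iv) = (129.63075/20)/(81.4/10) = 6.4815375/8.14 = 0.7963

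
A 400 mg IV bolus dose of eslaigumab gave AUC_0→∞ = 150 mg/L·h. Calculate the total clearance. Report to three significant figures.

CL = Dose_iv / AUC_0→∞
   = 400 / 150 = 2.66667 L/h

CL = 2.67 L/h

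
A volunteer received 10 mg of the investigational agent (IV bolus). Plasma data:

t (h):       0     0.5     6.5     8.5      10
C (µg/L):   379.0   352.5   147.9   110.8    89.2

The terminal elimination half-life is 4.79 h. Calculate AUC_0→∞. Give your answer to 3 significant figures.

AUC = 2710 µg/L·h

Trapezoidal AUC_0→10:
  [0→0.5]: (379.0+352.5)/2 × 0.5 = 182.875
  [0.5→6.5]: (352.5+147.9)/2 × 6 = 1501.2
  [6.5→8.5]: (147.9+110.8)/2 × 2 = 258.7
  [8.5→10]: (110.8+89.2)/2 × 1.5 = 150.0
  Sum = 2092.775 µg/L·h
k_e = ln2 / t½ = 0.693147 / 4.79 = 0.1447 h^-1
Extrapolated tail: C_last / k_e = 89.2 / 0.1447 = 616.448
AUC_0→∞ = 2092.775 + 616.448 = 2709.223 µg/L·h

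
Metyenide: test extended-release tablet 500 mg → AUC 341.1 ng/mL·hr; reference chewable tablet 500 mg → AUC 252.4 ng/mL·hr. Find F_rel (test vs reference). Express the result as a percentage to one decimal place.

F_rel = (AUC_test/D_test) / (AUC_ref/D_ref)
      = (341.1/500) / (252.4/500)
      = 0.6822 / 0.5048 = 1.3514 = 135.14%

F_rel = 135.1%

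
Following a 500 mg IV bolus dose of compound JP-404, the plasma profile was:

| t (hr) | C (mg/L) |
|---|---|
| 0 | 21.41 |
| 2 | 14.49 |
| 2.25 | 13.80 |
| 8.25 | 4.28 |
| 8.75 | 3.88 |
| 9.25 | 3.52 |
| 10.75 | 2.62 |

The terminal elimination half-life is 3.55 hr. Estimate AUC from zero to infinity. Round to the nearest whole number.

AUC = 116 mg/L·hr

Trapezoidal AUC_0→10.75:
  [0→2]: (21.41+14.49)/2 × 2 = 35.9
  [2→2.25]: (14.49+13.80)/2 × 0.25 = 3.53625
  [2.25→8.25]: (13.80+4.28)/2 × 6 = 54.24
  [8.25→8.75]: (4.28+3.88)/2 × 0.5 = 2.04
  [8.75→9.25]: (3.88+3.52)/2 × 0.5 = 1.85
  [9.25→10.75]: (3.52+2.62)/2 × 1.5 = 4.605
  Sum = 102.17125 mg/L·hr
k_e = ln2 / t½ = 0.693147 / 3.55 = 0.1953 hr^-1
Extrapolated tail: C_last / k_e = 2.62 / 0.1953 = 13.415
AUC_0→∞ = 102.17125 + 13.415 = 115.58625 mg/L·hr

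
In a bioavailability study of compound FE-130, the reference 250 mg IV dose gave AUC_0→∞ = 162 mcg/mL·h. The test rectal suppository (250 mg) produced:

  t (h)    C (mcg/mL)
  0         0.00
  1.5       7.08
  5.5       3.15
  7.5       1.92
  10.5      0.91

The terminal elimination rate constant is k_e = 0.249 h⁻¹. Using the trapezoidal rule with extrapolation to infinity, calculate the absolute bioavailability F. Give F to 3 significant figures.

F = 0.239

Trapezoidal AUC_0→10.5 (rectal suppository):
  [0→1.5]: (0.00+7.08)/2 × 1.5 = 5.31
  [1.5→5.5]: (7.08+3.15)/2 × 4 = 20.46
  [5.5→7.5]: (3.15+1.92)/2 × 2 = 5.07
  [7.5→10.5]: (1.92+0.91)/2 × 3 = 4.245
  Sum = 35.085 mcg/mL·h
Tail: C_last/k_e = 0.91/0.249 = 3.655
AUC_0→∞ (rectal suppository) = 35.085 + 3.655 = 38.74 mcg/mL·h
F = (AUC_ev/D_ev)/(AUC_iv/D_iv) = (38.74/250)/(162/250) = 0.15496/0.648 = 0.2391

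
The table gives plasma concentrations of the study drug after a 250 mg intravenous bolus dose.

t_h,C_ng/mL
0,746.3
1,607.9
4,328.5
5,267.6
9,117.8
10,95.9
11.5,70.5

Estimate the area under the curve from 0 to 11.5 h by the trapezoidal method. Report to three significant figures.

AUC = 3380 ng/mL·h

Trapezoidal AUC_0→11.5:
  [0→1]: (746.3+607.9)/2 × 1 = 677.1
  [1→4]: (607.9+328.5)/2 × 3 = 1404.6
  [4→5]: (328.5+267.6)/2 × 1 = 298.05
  [5→9]: (267.6+117.8)/2 × 4 = 770.8
  [9→10]: (117.8+95.9)/2 × 1 = 106.85
  [10→11.5]: (95.9+70.5)/2 × 1.5 = 124.8
  Sum = 3382.2 ng/mL·h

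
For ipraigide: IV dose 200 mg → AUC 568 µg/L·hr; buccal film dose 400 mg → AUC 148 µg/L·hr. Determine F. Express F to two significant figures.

F = 0.13

F = (AUC_ev / D_ev) / (AUC_iv / D_iv)
  = (148/400) / (568/200)
  = 0.37 / 2.84 = 0.1303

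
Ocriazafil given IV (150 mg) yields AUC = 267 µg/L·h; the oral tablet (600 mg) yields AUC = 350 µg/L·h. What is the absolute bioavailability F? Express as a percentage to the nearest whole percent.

F = (AUC_ev / D_ev) / (AUC_iv / D_iv)
  = (350/600) / (267/150)
  = 0.583333 / 1.78 = 0.3277
  = 32.77%

F = 33%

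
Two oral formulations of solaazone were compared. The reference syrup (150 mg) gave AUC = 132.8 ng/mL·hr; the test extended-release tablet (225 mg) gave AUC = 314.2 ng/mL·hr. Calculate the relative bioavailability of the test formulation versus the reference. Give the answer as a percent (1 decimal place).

F_rel = (AUC_test/D_test) / (AUC_ref/D_ref)
      = (314.2/225) / (132.8/150)
      = 1.39644 / 0.885333 = 1.5773 = 157.73%

F_rel = 157.7%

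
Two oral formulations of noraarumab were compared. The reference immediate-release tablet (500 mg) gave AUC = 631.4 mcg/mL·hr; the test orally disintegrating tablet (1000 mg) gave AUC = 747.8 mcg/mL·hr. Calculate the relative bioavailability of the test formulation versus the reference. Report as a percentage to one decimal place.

F_rel = (AUC_test/D_test) / (AUC_ref/D_ref)
      = (747.8/1000) / (631.4/500)
      = 0.7478 / 1.2628 = 0.5922 = 59.22%

F_rel = 59.2%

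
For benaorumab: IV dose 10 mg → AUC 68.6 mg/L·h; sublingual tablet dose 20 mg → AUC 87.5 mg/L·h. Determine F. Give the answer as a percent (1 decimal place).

F = (AUC_ev / D_ev) / (AUC_iv / D_iv)
  = (87.5/20) / (68.6/10)
  = 4.375 / 6.86 = 0.6378
  = 63.78%

F = 63.8%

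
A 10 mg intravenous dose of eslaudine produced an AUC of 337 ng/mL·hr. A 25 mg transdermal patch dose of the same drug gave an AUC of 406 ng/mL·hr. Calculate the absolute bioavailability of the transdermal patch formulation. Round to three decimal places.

F = 0.482

F = (AUC_ev / D_ev) / (AUC_iv / D_iv)
  = (406/25) / (337/10)
  = 16.24 / 33.7 = 0.4819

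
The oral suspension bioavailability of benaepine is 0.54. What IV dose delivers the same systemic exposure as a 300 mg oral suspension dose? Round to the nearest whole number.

D_iv = 162 mg

Systemic exposure from an extravascular dose = F × D_ev, so the equivalent IV dose is F × D_ev.
D_iv = F × D_ev = 0.54 × 300 = 162 mg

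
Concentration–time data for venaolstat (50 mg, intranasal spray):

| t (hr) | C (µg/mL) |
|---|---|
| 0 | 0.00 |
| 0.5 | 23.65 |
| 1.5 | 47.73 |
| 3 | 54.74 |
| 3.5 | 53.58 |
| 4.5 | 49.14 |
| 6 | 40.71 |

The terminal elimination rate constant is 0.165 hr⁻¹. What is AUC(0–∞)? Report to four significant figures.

AUC = 511.0 µg/mL·hr

Trapezoidal AUC_0→6:
  [0→0.5]: (0.00+23.65)/2 × 0.5 = 5.9125
  [0.5→1.5]: (23.65+47.73)/2 × 1 = 35.69
  [1.5→3]: (47.73+54.74)/2 × 1.5 = 76.8525
  [3→3.5]: (54.74+53.58)/2 × 0.5 = 27.08
  [3.5→4.5]: (53.58+49.14)/2 × 1 = 51.36
  [4.5→6]: (49.14+40.71)/2 × 1.5 = 67.3875
  Sum = 264.2825 µg/mL·hr
Extrapolated tail: C_last / k_e = 40.71 / 0.165 = 246.727
AUC_0→∞ = 264.2825 + 246.727 = 511.0095 µg/mL·hr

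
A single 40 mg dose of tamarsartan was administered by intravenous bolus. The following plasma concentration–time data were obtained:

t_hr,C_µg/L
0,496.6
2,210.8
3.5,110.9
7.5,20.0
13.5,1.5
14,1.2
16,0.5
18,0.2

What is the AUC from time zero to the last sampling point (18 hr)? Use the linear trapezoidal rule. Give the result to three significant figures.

Trapezoidal AUC_0→18:
  [0→2]: (496.6+210.8)/2 × 2 = 707.4
  [2→3.5]: (210.8+110.9)/2 × 1.5 = 241.275
  [3.5→7.5]: (110.9+20.0)/2 × 4 = 261.8
  [7.5→13.5]: (20.0+1.5)/2 × 6 = 64.5
  [13.5→14]: (1.5+1.2)/2 × 0.5 = 0.675
  [14→16]: (1.2+0.5)/2 × 2 = 1.7
  [16→18]: (0.5+0.2)/2 × 2 = 0.7
  Sum = 1278.05 µg/L·hr

AUC = 1280 µg/L·hr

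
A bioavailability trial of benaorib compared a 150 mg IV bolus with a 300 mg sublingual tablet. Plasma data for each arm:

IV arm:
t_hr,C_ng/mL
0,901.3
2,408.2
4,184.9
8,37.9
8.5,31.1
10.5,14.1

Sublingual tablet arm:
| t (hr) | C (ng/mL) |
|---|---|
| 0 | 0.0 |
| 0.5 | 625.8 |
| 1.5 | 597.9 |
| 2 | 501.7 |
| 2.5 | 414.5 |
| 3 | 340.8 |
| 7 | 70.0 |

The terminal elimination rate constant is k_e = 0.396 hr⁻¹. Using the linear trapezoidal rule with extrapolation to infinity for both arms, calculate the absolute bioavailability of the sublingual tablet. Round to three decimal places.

F = 0.503

Trapezoidal AUC_0→10.5 (IV):
  [0→2]: (901.3+408.2)/2 × 2 = 1309.5
  [2→4]: (408.2+184.9)/2 × 2 = 593.1
  [4→8]: (184.9+37.9)/2 × 4 = 445.6
  [8→8.5]: (37.9+31.1)/2 × 0.5 = 17.25
  [8.5→10.5]: (31.1+14.1)/2 × 2 = 45.2
  Sum = 2410.65 ng/mL·hr
IV tail: 14.1/0.396 = 35.606; AUC_iv,0→∞ = 2410.65 + 35.606 = 2446.256 ng/mL·hr
Trapezoidal AUC_0→7 (sublingual tablet):
  [0→0.5]: (0.0+625.8)/2 × 0.5 = 156.45
  [0.5→1.5]: (625.8+597.9)/2 × 1 = 611.85
  [1.5→2]: (597.9+501.7)/2 × 0.5 = 274.9
  [2→2.5]: (501.7+414.5)/2 × 0.5 = 229.05
  [2.5→3]: (414.5+340.8)/2 × 0.5 = 188.825
  [3→7]: (340.8+70.0)/2 × 4 = 821.6
  Sum = 2282.675 ng/mL·hr
sublingual tablet tail: 70.0/0.396 = 176.768; AUC_ev,0→∞ = 2282.675 + 176.768 = 2459.443 ng/mL·hr
F = (AUC_ev/D_ev)/(AUC_iv/D_iv) = (2459.443/300)/(2446.256/150) = 8.19814/16.3084 = 0.5027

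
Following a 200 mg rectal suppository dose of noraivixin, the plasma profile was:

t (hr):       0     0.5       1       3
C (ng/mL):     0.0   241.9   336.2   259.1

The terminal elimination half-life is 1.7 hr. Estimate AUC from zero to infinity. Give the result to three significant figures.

Trapezoidal AUC_0→3:
  [0→0.5]: (0.0+241.9)/2 × 0.5 = 60.475
  [0.5→1]: (241.9+336.2)/2 × 0.5 = 144.525
  [1→3]: (336.2+259.1)/2 × 2 = 595.3
  Sum = 800.3 ng/mL·hr
k_e = ln2 / t½ = 0.693147 / 1.7 = 0.4077 hr^-1
Extrapolated tail: C_last / k_e = 259.1 / 0.4077 = 635.516
AUC_0→∞ = 800.3 + 635.516 = 1435.816 ng/mL·hr

AUC = 1440 ng/mL·hr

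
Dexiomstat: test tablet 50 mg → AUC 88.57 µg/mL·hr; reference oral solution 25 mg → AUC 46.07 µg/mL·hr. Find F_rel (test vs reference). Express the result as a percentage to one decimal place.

F_rel = 96.1%

F_rel = (AUC_test/D_test) / (AUC_ref/D_ref)
      = (88.57/50) / (46.07/25)
      = 1.7714 / 1.8428 = 0.9613 = 96.13%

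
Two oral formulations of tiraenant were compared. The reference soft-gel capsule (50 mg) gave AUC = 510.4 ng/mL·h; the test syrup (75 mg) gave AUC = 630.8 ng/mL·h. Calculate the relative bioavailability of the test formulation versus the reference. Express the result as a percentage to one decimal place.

F_rel = (AUC_test/D_test) / (AUC_ref/D_ref)
      = (630.8/75) / (510.4/50)
      = 8.41067 / 10.208 = 0.8239 = 82.39%

F_rel = 82.4%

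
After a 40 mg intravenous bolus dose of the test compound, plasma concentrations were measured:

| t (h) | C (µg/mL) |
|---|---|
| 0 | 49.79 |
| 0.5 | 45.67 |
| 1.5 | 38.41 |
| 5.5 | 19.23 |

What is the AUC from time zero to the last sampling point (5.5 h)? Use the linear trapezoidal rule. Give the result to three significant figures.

Trapezoidal AUC_0→5.5:
  [0→0.5]: (49.79+45.67)/2 × 0.5 = 23.865
  [0.5→1.5]: (45.67+38.41)/2 × 1 = 42.04
  [1.5→5.5]: (38.41+19.23)/2 × 4 = 115.28
  Sum = 181.185 µg/mL·h

AUC = 181 µg/mL·h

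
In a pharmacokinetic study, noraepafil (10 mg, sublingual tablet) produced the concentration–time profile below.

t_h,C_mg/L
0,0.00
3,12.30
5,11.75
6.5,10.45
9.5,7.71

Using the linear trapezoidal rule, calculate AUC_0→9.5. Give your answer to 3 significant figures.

Trapezoidal AUC_0→9.5:
  [0→3]: (0.00+12.30)/2 × 3 = 18.45
  [3→5]: (12.30+11.75)/2 × 2 = 24.05
  [5→6.5]: (11.75+10.45)/2 × 1.5 = 16.65
  [6.5→9.5]: (10.45+7.71)/2 × 3 = 27.24
  Sum = 86.39 mg/L·h

AUC = 86.4 mg/L·h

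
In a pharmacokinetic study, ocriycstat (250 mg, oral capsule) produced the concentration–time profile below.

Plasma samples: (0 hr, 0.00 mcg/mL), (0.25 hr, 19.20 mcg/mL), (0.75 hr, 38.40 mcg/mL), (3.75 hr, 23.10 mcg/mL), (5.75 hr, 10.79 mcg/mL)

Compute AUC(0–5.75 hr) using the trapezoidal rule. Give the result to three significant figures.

Trapezoidal AUC_0→5.75:
  [0→0.25]: (0.00+19.20)/2 × 0.25 = 2.4
  [0.25→0.75]: (19.20+38.40)/2 × 0.5 = 14.4
  [0.75→3.75]: (38.40+23.10)/2 × 3 = 92.25
  [3.75→5.75]: (23.10+10.79)/2 × 2 = 33.89
  Sum = 142.94 mcg/mL·hr

AUC = 143 mcg/mL·hr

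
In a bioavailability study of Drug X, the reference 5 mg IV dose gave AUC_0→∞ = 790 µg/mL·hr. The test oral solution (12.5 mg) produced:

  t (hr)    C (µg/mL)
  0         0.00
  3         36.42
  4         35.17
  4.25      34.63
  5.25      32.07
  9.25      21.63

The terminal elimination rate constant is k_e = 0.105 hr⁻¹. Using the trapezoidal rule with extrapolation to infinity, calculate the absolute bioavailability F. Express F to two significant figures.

F = 0.23

Trapezoidal AUC_0→9.25 (oral solution):
  [0→3]: (0.00+36.42)/2 × 3 = 54.63
  [3→4]: (36.42+35.17)/2 × 1 = 35.795
  [4→4.25]: (35.17+34.63)/2 × 0.25 = 8.725
  [4.25→5.25]: (34.63+32.07)/2 × 1 = 33.35
  [5.25→9.25]: (32.07+21.63)/2 × 4 = 107.4
  Sum = 239.9 µg/mL·hr
Tail: C_last/k_e = 21.63/0.105 = 206.000
AUC_0→∞ (oral solution) = 239.9 + 206.000 = 445.9 µg/mL·hr
F = (AUC_ev/D_ev)/(AUC_iv/D_iv) = (445.9/12.5)/(790/5) = 35.672/158 = 0.2258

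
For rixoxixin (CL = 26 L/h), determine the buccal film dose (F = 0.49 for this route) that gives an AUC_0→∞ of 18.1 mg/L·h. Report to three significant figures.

Dose = 960 mg

Dose = CL × AUC_0→∞ / F
     = 26 × 18.1 / 0.49 = 960.408 mg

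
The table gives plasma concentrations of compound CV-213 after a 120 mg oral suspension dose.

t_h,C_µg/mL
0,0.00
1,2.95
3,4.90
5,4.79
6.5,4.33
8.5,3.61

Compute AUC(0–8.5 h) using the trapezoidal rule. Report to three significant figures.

Trapezoidal AUC_0→8.5:
  [0→1]: (0.00+2.95)/2 × 1 = 1.475
  [1→3]: (2.95+4.90)/2 × 2 = 7.85
  [3→5]: (4.90+4.79)/2 × 2 = 9.69
  [5→6.5]: (4.79+4.33)/2 × 1.5 = 6.84
  [6.5→8.5]: (4.33+3.61)/2 × 2 = 7.94
  Sum = 33.795 µg/mL·h

AUC = 33.8 µg/mL·h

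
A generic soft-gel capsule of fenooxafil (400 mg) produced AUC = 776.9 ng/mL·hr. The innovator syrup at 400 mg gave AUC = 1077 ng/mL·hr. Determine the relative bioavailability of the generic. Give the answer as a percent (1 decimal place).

F_rel = 72.1%

F_rel = (AUC_test/D_test) / (AUC_ref/D_ref)
      = (776.9/400) / (1077/400)
      = 1.94225 / 2.6925 = 0.7214 = 72.14%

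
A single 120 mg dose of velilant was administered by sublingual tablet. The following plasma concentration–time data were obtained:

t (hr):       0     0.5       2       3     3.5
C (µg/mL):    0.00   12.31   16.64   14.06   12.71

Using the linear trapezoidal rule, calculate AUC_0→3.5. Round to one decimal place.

AUC = 46.8 µg/mL·hr

Trapezoidal AUC_0→3.5:
  [0→0.5]: (0.00+12.31)/2 × 0.5 = 3.0775
  [0.5→2]: (12.31+16.64)/2 × 1.5 = 21.7125
  [2→3]: (16.64+14.06)/2 × 1 = 15.35
  [3→3.5]: (14.06+12.71)/2 × 0.5 = 6.6925
  Sum = 46.8325 µg/mL·hr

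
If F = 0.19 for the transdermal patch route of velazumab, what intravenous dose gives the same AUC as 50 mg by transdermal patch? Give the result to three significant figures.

D_iv = 9.50 mg

Systemic exposure from an extravascular dose = F × D_ev, so the equivalent IV dose is F × D_ev.
D_iv = F × D_ev = 0.19 × 50 = 9.5 mg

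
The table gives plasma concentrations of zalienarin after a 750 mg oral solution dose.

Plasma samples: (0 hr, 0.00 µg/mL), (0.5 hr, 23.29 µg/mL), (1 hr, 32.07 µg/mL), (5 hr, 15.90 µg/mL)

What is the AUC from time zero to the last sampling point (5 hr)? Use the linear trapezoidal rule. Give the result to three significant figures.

AUC = 116 µg/mL·hr

Trapezoidal AUC_0→5:
  [0→0.5]: (0.00+23.29)/2 × 0.5 = 5.8225
  [0.5→1]: (23.29+32.07)/2 × 0.5 = 13.84
  [1→5]: (32.07+15.90)/2 × 4 = 95.94
  Sum = 115.6025 µg/mL·hr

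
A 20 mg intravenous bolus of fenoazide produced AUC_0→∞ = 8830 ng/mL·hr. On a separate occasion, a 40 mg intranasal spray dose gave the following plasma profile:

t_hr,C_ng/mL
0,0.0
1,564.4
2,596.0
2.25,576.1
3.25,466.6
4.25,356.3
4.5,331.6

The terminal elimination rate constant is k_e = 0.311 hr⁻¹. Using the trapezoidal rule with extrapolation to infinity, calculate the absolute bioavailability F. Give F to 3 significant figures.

F = 0.175

Trapezoidal AUC_0→4.5 (intranasal spray):
  [0→1]: (0.0+564.4)/2 × 1 = 282.2
  [1→2]: (564.4+596.0)/2 × 1 = 580.2
  [2→2.25]: (596.0+576.1)/2 × 0.25 = 146.5125
  [2.25→3.25]: (576.1+466.6)/2 × 1 = 521.35
  [3.25→4.25]: (466.6+356.3)/2 × 1 = 411.45
  [4.25→4.5]: (356.3+331.6)/2 × 0.25 = 85.9875
  Sum = 2027.7 ng/mL·hr
Tail: C_last/k_e = 331.6/0.311 = 1066.238
AUC_0→∞ (intranasal spray) = 2027.7 + 1066.238 = 3093.938 ng/mL·hr
F = (AUC_ev/D_ev)/(AUC_iv/D_iv) = (3093.938/40)/(8830/20) = 77.34845/441.5 = 0.1752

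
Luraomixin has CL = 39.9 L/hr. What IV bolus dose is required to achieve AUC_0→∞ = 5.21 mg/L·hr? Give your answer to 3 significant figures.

Dose = 208 mg

Dose_iv = CL × AUC_0→∞
     = 39.9 × 5.21 = 207.879 mg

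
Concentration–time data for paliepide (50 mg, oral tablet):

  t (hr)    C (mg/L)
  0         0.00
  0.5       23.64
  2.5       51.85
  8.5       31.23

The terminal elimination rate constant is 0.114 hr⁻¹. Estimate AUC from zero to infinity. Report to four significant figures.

AUC = 604.6 mg/L·hr

Trapezoidal AUC_0→8.5:
  [0→0.5]: (0.00+23.64)/2 × 0.5 = 5.91
  [0.5→2.5]: (23.64+51.85)/2 × 2 = 75.49
  [2.5→8.5]: (51.85+31.23)/2 × 6 = 249.24
  Sum = 330.64 mg/L·hr
Extrapolated tail: C_last / k_e = 31.23 / 0.114 = 273.947
AUC_0→∞ = 330.64 + 273.947 = 604.587 mg/L·hr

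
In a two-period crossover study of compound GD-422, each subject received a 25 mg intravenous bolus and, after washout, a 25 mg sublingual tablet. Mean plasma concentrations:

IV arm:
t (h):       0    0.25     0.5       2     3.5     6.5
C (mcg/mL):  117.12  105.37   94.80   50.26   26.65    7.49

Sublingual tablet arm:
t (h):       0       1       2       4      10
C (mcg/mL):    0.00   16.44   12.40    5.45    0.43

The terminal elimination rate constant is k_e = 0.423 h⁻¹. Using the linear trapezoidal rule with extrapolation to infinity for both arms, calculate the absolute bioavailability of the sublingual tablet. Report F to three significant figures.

F = 0.205

Trapezoidal AUC_0→6.5 (IV):
  [0→0.25]: (117.12+105.37)/2 × 0.25 = 27.81125
  [0.25→0.5]: (105.37+94.80)/2 × 0.25 = 25.02125
  [0.5→2]: (94.80+50.26)/2 × 1.5 = 108.795
  [2→3.5]: (50.26+26.65)/2 × 1.5 = 57.6825
  [3.5→6.5]: (26.65+7.49)/2 × 3 = 51.21
  Sum = 270.52 mcg/mL·h
IV tail: 7.49/0.423 = 17.707; AUC_iv,0→∞ = 270.52 + 17.707 = 288.227 mcg/mL·h
Trapezoidal AUC_0→10 (sublingual tablet):
  [0→1]: (0.00+16.44)/2 × 1 = 8.22
  [1→2]: (16.44+12.40)/2 × 1 = 14.42
  [2→4]: (12.40+5.45)/2 × 2 = 17.85
  [4→10]: (5.45+0.43)/2 × 6 = 17.64
  Sum = 58.13 mcg/mL·h
sublingual tablet tail: 0.43/0.423 = 1.017; AUC_ev,0→∞ = 58.13 + 1.017 = 59.147 mcg/mL·h
F = (AUC_ev/D_ev)/(AUC_iv/D_iv) = (59.147/25)/(288.227/25) = 2.36588/11.52908 = 0.2052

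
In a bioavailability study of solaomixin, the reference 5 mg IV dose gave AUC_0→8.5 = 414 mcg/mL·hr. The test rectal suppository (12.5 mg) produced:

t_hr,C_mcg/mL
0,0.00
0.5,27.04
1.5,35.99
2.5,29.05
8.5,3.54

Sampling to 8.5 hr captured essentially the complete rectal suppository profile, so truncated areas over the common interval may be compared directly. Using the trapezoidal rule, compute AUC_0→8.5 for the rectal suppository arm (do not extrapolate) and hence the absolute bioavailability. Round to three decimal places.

F = 0.163

Trapezoidal AUC_0→8.5 (rectal suppository):
  [0→0.5]: (0.00+27.04)/2 × 0.5 = 6.76
  [0.5→1.5]: (27.04+35.99)/2 × 1 = 31.515
  [1.5→2.5]: (35.99+29.05)/2 × 1 = 32.52
  [2.5→8.5]: (29.05+3.54)/2 × 6 = 97.77
  Sum = 168.565 mcg/mL·hr
F = (AUC_ev/D_ev)/(AUC_iv/D_iv) = (168.565/12.5)/(414/5) = 13.4852/82.8 = 0.1629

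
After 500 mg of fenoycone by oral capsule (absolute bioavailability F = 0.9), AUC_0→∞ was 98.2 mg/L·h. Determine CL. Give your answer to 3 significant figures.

CL = F × Dose / AUC_0→∞
   = 0.9 × 500 / 98.2 = 4.58248 L/h

CL = 4.58 L/h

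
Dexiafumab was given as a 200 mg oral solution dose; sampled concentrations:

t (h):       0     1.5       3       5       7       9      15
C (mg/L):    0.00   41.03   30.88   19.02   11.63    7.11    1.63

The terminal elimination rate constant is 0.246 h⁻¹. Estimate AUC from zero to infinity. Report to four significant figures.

Trapezoidal AUC_0→15:
  [0→1.5]: (0.00+41.03)/2 × 1.5 = 30.7725
  [1.5→3]: (41.03+30.88)/2 × 1.5 = 53.9325
  [3→5]: (30.88+19.02)/2 × 2 = 49.9
  [5→7]: (19.02+11.63)/2 × 2 = 30.65
  [7→9]: (11.63+7.11)/2 × 2 = 18.74
  [9→15]: (7.11+1.63)/2 × 6 = 26.22
  Sum = 210.215 mg/L·h
Extrapolated tail: C_last / k_e = 1.63 / 0.246 = 6.626
AUC_0→∞ = 210.215 + 6.626 = 216.841 mg/L·h

AUC = 216.8 mg/L·h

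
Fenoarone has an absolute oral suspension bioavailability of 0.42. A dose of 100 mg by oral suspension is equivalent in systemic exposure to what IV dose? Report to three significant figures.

D_iv = 42.0 mg

Systemic exposure from an extravascular dose = F × D_ev, so the equivalent IV dose is F × D_ev.
D_iv = F × D_ev = 0.42 × 100 = 42 mg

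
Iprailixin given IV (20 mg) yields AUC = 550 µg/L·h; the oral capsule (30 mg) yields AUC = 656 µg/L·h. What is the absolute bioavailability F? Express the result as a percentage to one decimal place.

F = (AUC_ev / D_ev) / (AUC_iv / D_iv)
  = (656/30) / (550/20)
  = 21.8667 / 27.5 = 0.7952
  = 79.52%

F = 79.5%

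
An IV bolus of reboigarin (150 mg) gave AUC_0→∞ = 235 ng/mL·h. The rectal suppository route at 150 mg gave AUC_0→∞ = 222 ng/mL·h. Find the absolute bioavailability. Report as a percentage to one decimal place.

F = (AUC_ev / D_ev) / (AUC_iv / D_iv)
  = (222/150) / (235/150)
  = 1.48 / 1.56667 = 0.9447
  = 94.47%

F = 94.5%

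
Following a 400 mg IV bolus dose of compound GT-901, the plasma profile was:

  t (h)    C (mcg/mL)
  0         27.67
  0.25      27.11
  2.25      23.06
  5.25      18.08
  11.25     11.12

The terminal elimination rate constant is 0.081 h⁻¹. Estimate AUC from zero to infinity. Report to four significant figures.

Trapezoidal AUC_0→11.25:
  [0→0.25]: (27.67+27.11)/2 × 0.25 = 6.8475
  [0.25→2.25]: (27.11+23.06)/2 × 2 = 50.17
  [2.25→5.25]: (23.06+18.08)/2 × 3 = 61.71
  [5.25→11.25]: (18.08+11.12)/2 × 6 = 87.6
  Sum = 206.3275 mcg/mL·h
Extrapolated tail: C_last / k_e = 11.12 / 0.081 = 137.284
AUC_0→∞ = 206.3275 + 137.284 = 343.6115 mcg/mL·h

AUC = 343.6 mcg/mL·h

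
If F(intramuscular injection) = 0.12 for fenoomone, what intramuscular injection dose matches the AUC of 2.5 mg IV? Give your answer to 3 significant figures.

For equal systemic exposure: F × D_ev = D_iv
D_ev = D_iv / F = 2.5 / 0.12 = 20.8333 mg

D_intramuscular = 20.8 mg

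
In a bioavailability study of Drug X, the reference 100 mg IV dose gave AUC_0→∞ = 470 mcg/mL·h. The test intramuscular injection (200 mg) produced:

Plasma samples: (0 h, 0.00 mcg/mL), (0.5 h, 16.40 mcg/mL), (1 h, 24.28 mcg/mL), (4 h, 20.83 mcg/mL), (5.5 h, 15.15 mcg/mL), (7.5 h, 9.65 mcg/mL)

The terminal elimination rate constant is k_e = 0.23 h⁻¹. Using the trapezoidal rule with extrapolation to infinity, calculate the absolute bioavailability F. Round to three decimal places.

Trapezoidal AUC_0→7.5 (intramuscular injection):
  [0→0.5]: (0.00+16.40)/2 × 0.5 = 4.1
  [0.5→1]: (16.40+24.28)/2 × 0.5 = 10.17
  [1→4]: (24.28+20.83)/2 × 3 = 67.665
  [4→5.5]: (20.83+15.15)/2 × 1.5 = 26.985
  [5.5→7.5]: (15.15+9.65)/2 × 2 = 24.8
  Sum = 133.72 mcg/mL·h
Tail: C_last/k_e = 9.65/0.23 = 41.957
AUC_0→∞ (intramuscular injection) = 133.72 + 41.957 = 175.677 mcg/mL·h
F = (AUC_ev/D_ev)/(AUC_iv/D_iv) = (175.677/200)/(470/100) = 0.878385/4.7 = 0.1869

F = 0.187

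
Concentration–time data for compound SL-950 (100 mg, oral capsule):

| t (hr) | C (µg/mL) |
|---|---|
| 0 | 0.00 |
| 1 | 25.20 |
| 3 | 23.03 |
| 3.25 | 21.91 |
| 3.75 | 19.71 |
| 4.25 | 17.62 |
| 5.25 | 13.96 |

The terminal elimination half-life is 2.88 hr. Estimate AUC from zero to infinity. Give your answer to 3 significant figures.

AUC = 160 µg/mL·hr

Trapezoidal AUC_0→5.25:
  [0→1]: (0.00+25.20)/2 × 1 = 12.6
  [1→3]: (25.20+23.03)/2 × 2 = 48.23
  [3→3.25]: (23.03+21.91)/2 × 0.25 = 5.6175
  [3.25→3.75]: (21.91+19.71)/2 × 0.5 = 10.405
  [3.75→4.25]: (19.71+17.62)/2 × 0.5 = 9.3325
  [4.25→5.25]: (17.62+13.96)/2 × 1 = 15.79
  Sum = 101.975 µg/mL·hr
k_e = ln2 / t½ = 0.693147 / 2.88 = 0.2407 hr^-1
Extrapolated tail: C_last / k_e = 13.96 / 0.2407 = 57.998
AUC_0→∞ = 101.975 + 57.998 = 159.973 µg/mL·hr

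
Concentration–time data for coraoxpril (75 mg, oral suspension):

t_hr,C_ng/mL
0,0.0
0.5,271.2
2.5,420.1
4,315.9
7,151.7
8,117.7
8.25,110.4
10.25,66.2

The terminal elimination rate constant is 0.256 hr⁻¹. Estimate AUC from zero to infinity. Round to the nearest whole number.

Trapezoidal AUC_0→10.25:
  [0→0.5]: (0.0+271.2)/2 × 0.5 = 67.8
  [0.5→2.5]: (271.2+420.1)/2 × 2 = 691.3
  [2.5→4]: (420.1+315.9)/2 × 1.5 = 552.0
  [4→7]: (315.9+151.7)/2 × 3 = 701.4
  [7→8]: (151.7+117.7)/2 × 1 = 134.7
  [8→8.25]: (117.7+110.4)/2 × 0.25 = 28.5125
  [8.25→10.25]: (110.4+66.2)/2 × 2 = 176.6
  Sum = 2352.3125 ng/mL·hr
Extrapolated tail: C_last / k_e = 66.2 / 0.256 = 258.594
AUC_0→∞ = 2352.3125 + 258.594 = 2610.9065 ng/mL·hr

AUC = 2611 ng/mL·hr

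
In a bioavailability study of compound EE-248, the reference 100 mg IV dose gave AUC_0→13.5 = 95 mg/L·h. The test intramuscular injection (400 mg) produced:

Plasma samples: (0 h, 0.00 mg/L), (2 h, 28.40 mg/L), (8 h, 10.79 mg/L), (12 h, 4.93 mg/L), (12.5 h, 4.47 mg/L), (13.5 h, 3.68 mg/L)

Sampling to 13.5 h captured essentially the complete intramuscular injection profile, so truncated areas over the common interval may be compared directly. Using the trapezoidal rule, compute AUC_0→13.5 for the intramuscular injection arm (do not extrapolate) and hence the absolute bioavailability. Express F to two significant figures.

F = 0.48

Trapezoidal AUC_0→13.5 (intramuscular injection):
  [0→2]: (0.00+28.40)/2 × 2 = 28.4
  [2→8]: (28.40+10.79)/2 × 6 = 117.57
  [8→12]: (10.79+4.93)/2 × 4 = 31.44
  [12→12.5]: (4.93+4.47)/2 × 0.5 = 2.35
  [12.5→13.5]: (4.47+3.68)/2 × 1 = 4.075
  Sum = 183.835 mg/L·h
F = (AUC_ev/D_ev)/(AUC_iv/D_iv) = (183.835/400)/(95/100) = 0.4595875/0.95 = 0.4838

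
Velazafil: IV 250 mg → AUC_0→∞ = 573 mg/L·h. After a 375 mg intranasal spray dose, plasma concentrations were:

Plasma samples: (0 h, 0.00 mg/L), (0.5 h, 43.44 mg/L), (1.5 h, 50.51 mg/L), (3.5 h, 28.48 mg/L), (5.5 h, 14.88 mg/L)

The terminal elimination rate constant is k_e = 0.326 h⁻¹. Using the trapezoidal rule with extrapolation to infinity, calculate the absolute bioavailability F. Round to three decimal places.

Trapezoidal AUC_0→5.5 (intranasal spray):
  [0→0.5]: (0.00+43.44)/2 × 0.5 = 10.86
  [0.5→1.5]: (43.44+50.51)/2 × 1 = 46.975
  [1.5→3.5]: (50.51+28.48)/2 × 2 = 78.99
  [3.5→5.5]: (28.48+14.88)/2 × 2 = 43.36
  Sum = 180.185 mg/L·h
Tail: C_last/k_e = 14.88/0.326 = 45.644
AUC_0→∞ (intranasal spray) = 180.185 + 45.644 = 225.829 mg/L·h
F = (AUC_ev/D_ev)/(AUC_iv/D_iv) = (225.829/375)/(573/250) = 0.602211/2.292 = 0.2627

F = 0.263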